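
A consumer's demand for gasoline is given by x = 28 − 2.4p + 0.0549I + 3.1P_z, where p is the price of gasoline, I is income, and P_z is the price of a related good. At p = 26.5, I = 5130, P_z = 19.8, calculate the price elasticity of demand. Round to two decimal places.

-0.21

Substituting, x = 28 − 2.4(26.5) + 0.0549(5130) + 3.1(19.8) = 28 − 63.6 + 281.637 + 61.38 = 307.417.
∂x/∂p = −2.4, so E_p = (−2.4)·(26.5/307.417) ≈ -0.21.
|E_p| < 1: demand is inelastic.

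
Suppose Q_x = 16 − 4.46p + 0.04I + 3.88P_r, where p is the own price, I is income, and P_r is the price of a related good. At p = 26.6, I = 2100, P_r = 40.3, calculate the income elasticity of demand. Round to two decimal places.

Substituting, Q_x = 16 − 4.46(26.6) + 0.04(2100) + 3.88(40.3) = 16 − 118.636 + 84 + 156.364 = 137.728.
∂Q_x/∂I = +0.04, so E_I = 0.04·(2100/137.728) ≈ 0.61.
E_I ∈ (0,1): normal good (necessity).

0.61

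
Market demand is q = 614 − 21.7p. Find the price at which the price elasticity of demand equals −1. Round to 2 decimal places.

14.15

For linear demand q = a − bp, E = −bp/(a − bp). |E| = 1 ⇒ bp = a − bp ⇒ p = a/(2b).
p = 614/(2·21.7) ≈ 14.15.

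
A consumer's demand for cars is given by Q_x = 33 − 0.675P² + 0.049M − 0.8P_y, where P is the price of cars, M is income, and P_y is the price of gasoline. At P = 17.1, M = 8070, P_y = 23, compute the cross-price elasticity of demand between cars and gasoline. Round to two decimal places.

Evaluating quantity at (P, M, P_y) gives Q_x = 33 − 0.675(17.1)² + 0.049(8070) − 0.8(23) = 33 − 197.3768 + 395.43 − 18.4 = 212.6533.
∂Q_x/∂P_y = −0.8, so E_xy = -0.8·(23/212.6533) ≈ -0.09.
E_xy < 0: the goods are complements.

-0.09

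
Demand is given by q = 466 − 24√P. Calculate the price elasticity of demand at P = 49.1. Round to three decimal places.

At P = 49.1, q = 297.8287.
dq/dP = −24/(2√P) = −24/(2·7.0071).
Point elasticity E = (dq/dP)·(P/q) = -1.7125 × 49.1/297.8287 ≈ -0.282.
|E| < 1, so demand is inelastic at this price.

-0.282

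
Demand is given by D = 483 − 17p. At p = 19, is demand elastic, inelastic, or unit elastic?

elastic

At p = 19, D = 160.
dD/dp = −17.
Point elasticity E = (dD/dp)·(p/D) = -17 × 19/160 ≈ -2.019.
|E| ≈ 2.019 > 1, so demand is elastic.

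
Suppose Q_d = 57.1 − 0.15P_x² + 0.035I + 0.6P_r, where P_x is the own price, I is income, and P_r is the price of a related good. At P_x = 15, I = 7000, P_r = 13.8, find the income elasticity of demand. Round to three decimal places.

0.886

Substituting, Q_d = 57.1 − 0.15(15)² + 0.035(7000) + 0.6(13.8) = 57.1 − 33.75 + 245 + 8.28 = 276.63.
∂Q_d/∂I = +0.035, so E_I = 0.035·(7000/276.63) ≈ 0.886.
E_I ∈ (0,1): normal good (necessity).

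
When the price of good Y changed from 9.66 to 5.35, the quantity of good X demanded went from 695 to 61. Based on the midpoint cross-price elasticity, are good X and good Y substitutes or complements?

%ΔQ_x = (61 − 695)/[(695+61)/2] = -634/378 ≈ -1.6772.
%ΔP_y = (5.35 − 9.66)/[(9.66+5.35)/2] ≈ -0.5743.
E_xy = -1.6772/-0.5743 ≈ 2.921.
E_xy > 0, so the goods are substitutes.

substitutes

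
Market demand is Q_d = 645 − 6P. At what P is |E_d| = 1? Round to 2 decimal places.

For linear demand Q_d = a − bP, E = −bP/(a − bP). |E| = 1 ⇒ bP = a − bP ⇒ P = a/(2b).
P = 645/(2·6) = 53.75.

53.75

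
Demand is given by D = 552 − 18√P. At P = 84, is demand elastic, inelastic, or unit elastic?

At P = 84, D = 387.0273.
dD/dP = −18/(2√P) = −18/(2·9.1652).
Point elasticity E = (dD/dP)·(P/D) = -0.982 × 84/387.0273 ≈ -0.213.
|E| ≈ 0.213 < 1, so demand is inelastic.

inelastic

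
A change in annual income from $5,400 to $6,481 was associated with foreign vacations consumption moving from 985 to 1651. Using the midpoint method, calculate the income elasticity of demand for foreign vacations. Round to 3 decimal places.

%ΔQ = (1651 − 985)/[(985+1651)/2] = 666/1318 ≈ 0.5053.
%ΔM = (6,481 − 5,400)/[(5,400+6,481)/2] = 1081/5940.5 ≈ 0.1820.
E_I = %ΔQ/%ΔM ≈ 2.777.
E_I > 1: normal good (luxury).

2.777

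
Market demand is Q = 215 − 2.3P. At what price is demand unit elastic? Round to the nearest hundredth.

46.74

For linear demand Q = a − bP, E = −bP/(a − bP). |E| = 1 ⇒ bP = a − bP ⇒ P = a/(2b).
P = 215/(2·2.3) ≈ 46.74.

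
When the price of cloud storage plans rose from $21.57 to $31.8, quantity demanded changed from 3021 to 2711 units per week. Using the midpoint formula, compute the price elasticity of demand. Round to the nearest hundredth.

-0.28

%ΔQ = (2711 − 3021)/[(3021 + 2711)/2] = -310/2866 ≈ -0.1082.
%Δp = (31.8 − 21.57)/[(21.57 + 31.8)/2] = 10.23/26.685 ≈ 0.3834.
Arc elasticity E = %ΔQ/%Δp ≈ -0.1082/0.3834 ≈ -0.28.
|E| < 1: demand is inelastic over this range.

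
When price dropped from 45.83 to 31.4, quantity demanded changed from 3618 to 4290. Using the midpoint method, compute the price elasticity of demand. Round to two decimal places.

-0.45

%Δq = (4290 − 3618)/[(3618 + 4290)/2] = 672/3954 ≈ 0.1700.
%ΔP = (31.4 − 45.83)/[(45.83 + 31.4)/2] = -14.43/38.615 ≈ -0.3737.
Arc elasticity E = %Δq/%ΔP ≈ 0.1700/-0.3737 ≈ -0.45.
|E| < 1: demand is inelastic over this range.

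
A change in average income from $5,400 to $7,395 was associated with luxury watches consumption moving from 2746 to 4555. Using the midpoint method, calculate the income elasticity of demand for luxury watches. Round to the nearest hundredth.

%ΔQ = (4555 − 2746)/[(2746+4555)/2] = 1809/3650.5 ≈ 0.4955.
%ΔY = (7,395 − 5,400)/[(5,400+7,395)/2] = 1995/6397.5 ≈ 0.3118.
E_I = %ΔQ/%ΔY ≈ 1.59.
E_I > 1: normal good (luxury).

1.59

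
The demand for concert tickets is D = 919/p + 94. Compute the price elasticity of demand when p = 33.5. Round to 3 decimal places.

At p = 33.5, D = 121.4328.
dD/dp = −919/p² = −0.8189.
Point elasticity E = (dD/dp)·(p/D) = -0.8189 × 33.5/121.4328 ≈ -0.226.
|E| < 1, so demand is inelastic at this price.

-0.226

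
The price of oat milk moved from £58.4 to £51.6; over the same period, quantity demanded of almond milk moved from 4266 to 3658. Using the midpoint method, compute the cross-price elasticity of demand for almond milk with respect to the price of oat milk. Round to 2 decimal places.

%ΔQ_x = (3658 − 4266)/[(4266+3658)/2] = -608/3962 ≈ -0.1535.
%ΔP_y = (51.6 − 58.4)/[(58.4+51.6)/2] ≈ -0.1236.
E_xy = -0.1535/-0.1236 ≈ 1.24.
E_xy > 0, so almond milk and oat milk are substitutes.

1.24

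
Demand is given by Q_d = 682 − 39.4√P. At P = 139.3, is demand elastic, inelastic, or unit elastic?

At P = 139.3, Q_d = 216.9798.
dQ_d/dP = −39.4/(2√P) = −39.4/(2·11.8025).
Point elasticity E = (dQ_d/dP)·(P/Q_d) = -1.6691 × 139.3/216.9798 ≈ -1.072.
|E| ≈ 1.072 > 1, so demand is elastic.

elastic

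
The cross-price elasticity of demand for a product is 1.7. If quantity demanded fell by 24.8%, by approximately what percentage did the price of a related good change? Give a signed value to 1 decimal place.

-14.6

%ΔQ ≈ E × %ΔP_y ⇒ %ΔP_y = %ΔQ / E = (-24.8%)/(1.7) ≈ -14.6%.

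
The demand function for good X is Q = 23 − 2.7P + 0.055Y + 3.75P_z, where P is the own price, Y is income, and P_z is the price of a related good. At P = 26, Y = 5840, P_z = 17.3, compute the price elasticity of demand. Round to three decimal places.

-0.207

Evaluating quantity at (P, Y, P_z) gives Q = 23 − 2.7(26) + 0.055(5840) + 3.75(17.3) = 23 − 70.2 + 321.2 + 64.875 = 338.875.
∂Q/∂P = −2.7, so E_p = (−2.7)·(26/338.875) ≈ -0.207.
|E_p| < 1: demand is inelastic.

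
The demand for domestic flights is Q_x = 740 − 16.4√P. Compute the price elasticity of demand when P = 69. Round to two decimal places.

-0.11

At P = 69, Q_x = 603.7714.
dQ_x/dP = −16.4/(2√P) = −16.4/(2·8.3066).
Point elasticity E = (dQ_x/dP)·(P/Q_x) = -0.9872 × 69/603.7714 ≈ -0.11.
|E| < 1, so demand is inelastic at this price.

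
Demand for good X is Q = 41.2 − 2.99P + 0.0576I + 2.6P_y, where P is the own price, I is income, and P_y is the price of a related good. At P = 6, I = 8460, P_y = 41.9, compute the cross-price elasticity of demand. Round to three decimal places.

0.176

Q = 41.2 − 2.99(6) + 0.0576(8460) + 2.6(41.9) = 41.2 − 17.94 + 487.296 + 108.94 = 619.496.
∂Q/∂P_y = +2.6, so E_xy = 2.6·(41.9/619.496) ≈ 0.176.
E_xy > 0: the goods are substitutes.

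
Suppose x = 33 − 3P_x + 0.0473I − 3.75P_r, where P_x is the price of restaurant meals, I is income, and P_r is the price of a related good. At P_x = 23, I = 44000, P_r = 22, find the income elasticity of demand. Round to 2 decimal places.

At the given point, x = 33 − 3(23) + 0.0473(44000) − 3.75(22) = 33 − 69 + 2081.2 − 82.5 = 1962.7.
∂x/∂I = +0.0473, so E_I = 0.0473·(44000/1962.7) ≈ 1.06.
E_I > 1: normal good (luxury).

1.06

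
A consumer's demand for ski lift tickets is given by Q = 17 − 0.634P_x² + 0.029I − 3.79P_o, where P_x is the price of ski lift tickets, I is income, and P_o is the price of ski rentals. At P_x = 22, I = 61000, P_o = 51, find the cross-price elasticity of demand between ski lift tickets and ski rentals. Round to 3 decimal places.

First evaluate Q: 17 − 0.634(22)² + 0.029(61000) − 3.79(51) = 17 − 306.856 + 1769 − 193.29 = 1285.854.
∂Q/∂P_o = −3.79, so E_xy = -3.79·(51/1285.854) ≈ -0.150.
E_xy < 0: the goods are complements.

-0.150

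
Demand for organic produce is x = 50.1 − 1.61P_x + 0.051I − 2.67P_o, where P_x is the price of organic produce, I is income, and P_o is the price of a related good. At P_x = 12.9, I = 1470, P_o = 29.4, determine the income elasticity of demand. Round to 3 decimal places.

First evaluate x: 50.1 − 1.61(12.9) + 0.051(1470) − 2.67(29.4) = 50.1 − 20.769 + 74.97 − 78.498 = 25.803.
∂x/∂I = +0.051, so E_I = 0.051·(1470/25.803) ≈ 2.905.
E_I > 1: normal good (luxury).

2.905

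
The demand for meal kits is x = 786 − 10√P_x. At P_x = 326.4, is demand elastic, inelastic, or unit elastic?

At P_x = 326.4, x = 605.3346.
dx/dP_x = −10/(2√P_x) = −10/(2·18.0665).
Point elasticity E = (dx/dP_x)·(P_x/x) = -0.2768 × 326.4/605.3346 ≈ -0.149.
|E| ≈ 0.149 < 1, so demand is inelastic.

inelastic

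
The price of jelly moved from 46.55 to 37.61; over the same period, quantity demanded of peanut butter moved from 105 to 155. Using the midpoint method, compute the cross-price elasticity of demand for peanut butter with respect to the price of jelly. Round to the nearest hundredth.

-1.81

%ΔQ_x = (155 − 105)/[(105+155)/2] = 50/130 ≈ 0.3846.
%ΔP_y = (37.61 − 46.55)/[(46.55+37.61)/2] ≈ -0.2125.
E_xy = 0.3846/-0.2125 ≈ -1.81.
E_xy < 0, so peanut butter and jelly are complements.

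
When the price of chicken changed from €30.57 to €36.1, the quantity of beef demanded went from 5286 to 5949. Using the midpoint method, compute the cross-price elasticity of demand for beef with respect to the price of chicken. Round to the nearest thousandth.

%ΔQ_x = (5949 − 5286)/[(5286+5949)/2] = 663/5617.5 ≈ 0.1180.
%ΔP_y = (36.1 − 30.57)/[(30.57+36.1)/2] ≈ 0.1659.
E_xy = 0.1180/0.1659 ≈ 0.711.
E_xy > 0, so beef and chicken are substitutes.

0.711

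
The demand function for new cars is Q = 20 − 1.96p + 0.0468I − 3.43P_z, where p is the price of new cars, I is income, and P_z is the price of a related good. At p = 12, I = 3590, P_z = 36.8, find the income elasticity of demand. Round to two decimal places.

Q = 20 − 1.96(12) + 0.0468(3590) − 3.43(36.8) = 20 − 23.52 + 168.012 − 126.224 = 38.268.
∂Q/∂I = +0.0468, so E_I = 0.0468·(3590/38.268) ≈ 4.39.
E_I > 1: normal good (luxury).

4.39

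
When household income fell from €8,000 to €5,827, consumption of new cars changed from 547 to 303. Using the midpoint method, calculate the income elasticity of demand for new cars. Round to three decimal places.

1.827

%ΔQ = (303 − 547)/[(547+303)/2] = -244/425 ≈ -0.5741.
%ΔI = (5,827 − 8,000)/[(8,000+5,827)/2] = -2173/6913.5 ≈ -0.3143.
E_I = %ΔQ/%ΔI ≈ 1.827.
E_I > 1: normal good (luxury).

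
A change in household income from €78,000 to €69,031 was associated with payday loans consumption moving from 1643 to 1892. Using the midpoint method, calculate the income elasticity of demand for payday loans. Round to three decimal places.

%ΔQ = (1892 − 1643)/[(1643+1892)/2] = 249/1767.5 ≈ 0.1409.
%ΔM = (69,031 − 78,000)/[(78,000+69,031)/2] = -8969/73515.5 ≈ -0.1220.
E_I = %ΔQ/%ΔM ≈ -1.155.
E_I < 0: inferior good.

-1.155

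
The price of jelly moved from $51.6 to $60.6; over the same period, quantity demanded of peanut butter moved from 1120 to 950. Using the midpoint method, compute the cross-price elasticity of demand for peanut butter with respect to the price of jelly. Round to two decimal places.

%ΔQ_x = (950 − 1120)/[(1120+950)/2] = -170/1035 ≈ -0.1643.
%ΔP_y = (60.6 − 51.6)/[(51.6+60.6)/2] ≈ 0.1604.
E_xy = -0.1643/0.1604 ≈ -1.02.
E_xy < 0, so peanut butter and jelly are complements.

-1.02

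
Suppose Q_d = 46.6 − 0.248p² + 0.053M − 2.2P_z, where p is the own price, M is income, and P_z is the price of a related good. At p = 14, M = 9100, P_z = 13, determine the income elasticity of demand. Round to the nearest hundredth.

1.07

At the given point, Q_d = 46.6 − 0.248(14)² + 0.053(9100) − 2.2(13) = 46.6 − 48.608 + 482.3 − 28.6 = 451.692.
∂Q_d/∂M = +0.053, so E_I = 0.053·(9100/451.692) ≈ 1.07.
E_I > 1: normal good (luxury).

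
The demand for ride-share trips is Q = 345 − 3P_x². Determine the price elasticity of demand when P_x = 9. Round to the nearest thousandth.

-4.765

At P_x = 9, Q = 102.
dQ/dP_x = −2·3·P_x = −54.
Point elasticity E = (dQ/dP_x)·(P_x/Q) = -54 × 9/102 ≈ -4.765.
|E| > 1, so demand is elastic at this price.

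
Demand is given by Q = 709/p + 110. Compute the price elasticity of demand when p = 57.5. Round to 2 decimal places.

At p = 57.5, Q = 122.3304.
dQ/dp = −709/p² = −0.2144.
Point elasticity E = (dQ/dp)·(p/Q) = -0.2144 × 57.5/122.3304 ≈ -0.10.
|E| < 1, so demand is inelastic at this price.

-0.10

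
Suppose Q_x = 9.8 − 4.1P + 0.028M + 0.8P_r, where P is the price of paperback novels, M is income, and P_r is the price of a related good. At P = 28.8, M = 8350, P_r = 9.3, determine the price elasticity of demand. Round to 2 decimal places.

At the given point, Q_x = 9.8 − 4.1(28.8) + 0.028(8350) + 0.8(9.3) = 9.8 − 118.08 + 233.8 + 7.44 = 132.96.
∂Q_x/∂P = −4.1, so E_p = (−4.1)·(28.8/132.96) ≈ -0.89.
|E_p| < 1: demand is inelastic.

-0.89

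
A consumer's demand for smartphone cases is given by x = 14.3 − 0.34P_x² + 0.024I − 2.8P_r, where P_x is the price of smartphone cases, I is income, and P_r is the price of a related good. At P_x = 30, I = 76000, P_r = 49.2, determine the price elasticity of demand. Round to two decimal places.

x = 14.3 − 0.34(30)² + 0.024(76000) − 2.8(49.2) = 14.3 − 306 + 1824 − 137.76 = 1394.54.
∂x/∂P_x = −2·0.34·P_x = -20.4, so E_p = -20.4·(30/1394.54) ≈ -0.44.
|E_p| < 1: demand is inelastic.

-0.44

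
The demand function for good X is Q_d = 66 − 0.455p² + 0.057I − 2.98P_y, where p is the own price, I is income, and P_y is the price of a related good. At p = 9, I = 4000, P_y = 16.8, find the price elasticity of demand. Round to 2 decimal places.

-0.36

First evaluate Q_d: 66 − 0.455(9)² + 0.057(4000) − 2.98(16.8) = 66 − 36.855 + 228 − 50.064 = 207.081.
∂Q_d/∂p = −2·0.455·p = -8.19, so E_p = -8.19·(9/207.081) ≈ -0.36.
|E_p| < 1: demand is inelastic.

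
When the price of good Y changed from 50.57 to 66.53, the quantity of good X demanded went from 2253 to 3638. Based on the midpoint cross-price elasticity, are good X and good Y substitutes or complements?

substitutes

%ΔQ_x = (3638 − 2253)/[(2253+3638)/2] = 1385/2945.5 ≈ 0.4702.
%ΔP_y = (66.53 − 50.57)/[(50.57+66.53)/2] ≈ 0.2726.
E_xy = 0.4702/0.2726 ≈ 1.725.
E_xy > 0, so the goods are substitutes.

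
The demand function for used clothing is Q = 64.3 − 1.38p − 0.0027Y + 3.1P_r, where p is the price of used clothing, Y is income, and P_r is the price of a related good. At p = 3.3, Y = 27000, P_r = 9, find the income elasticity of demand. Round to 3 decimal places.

Substituting, Q = 64.3 − 1.38(3.3) − 0.0027(27000) + 3.1(9) = 64.3 − 4.554 − 72.9 + 27.9 = 14.746.
∂Q/∂Y = −0.0027, so E_I = -0.0027·(27000/14.746) ≈ -4.944.
E_I < 0: inferior good.

-4.944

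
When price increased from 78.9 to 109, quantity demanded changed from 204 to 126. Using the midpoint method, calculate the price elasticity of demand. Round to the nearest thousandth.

%Δq = (126 − 204)/[(204 + 126)/2] = -78/165 ≈ -0.4727.
%ΔP = (109 − 78.9)/[(78.9 + 109)/2] = 30.1/93.95 ≈ 0.3204.
Arc elasticity E = %Δq/%ΔP ≈ -0.4727/0.3204 ≈ -1.476.
|E| > 1: demand is elastic over this range.

-1.476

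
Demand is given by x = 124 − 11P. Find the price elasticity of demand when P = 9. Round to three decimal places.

At P = 9, x = 25.
dx/dP = −11.
Point elasticity E = (dx/dP)·(P/x) = -11 × 9/25 ≈ -3.960.
|E| > 1, so demand is elastic at this price.

-3.960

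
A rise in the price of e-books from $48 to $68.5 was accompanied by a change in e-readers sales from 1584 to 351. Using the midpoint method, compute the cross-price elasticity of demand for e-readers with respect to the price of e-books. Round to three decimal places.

%ΔQ_x = (351 − 1584)/[(1584+351)/2] = -1233/967.5 ≈ -1.2744.
%ΔP_y = (68.5 − 48)/[(48+68.5)/2] ≈ 0.3519.
E_xy = -1.2744/0.3519 ≈ -3.621.
E_xy < 0, so e-readers and e-books are complements.

-3.621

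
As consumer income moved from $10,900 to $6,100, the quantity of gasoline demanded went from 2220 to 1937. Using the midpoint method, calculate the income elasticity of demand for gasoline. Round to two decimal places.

0.24

%ΔQ = (1937 − 2220)/[(2220+1937)/2] = -283/2078.5 ≈ -0.1362.
%ΔI = (6,100 − 10,900)/[(10,900+6,100)/2] = -4800/8500 ≈ -0.5647.
E_I = %ΔQ/%ΔI ≈ 0.24.
E_I ∈ (0,1): normal good (necessity).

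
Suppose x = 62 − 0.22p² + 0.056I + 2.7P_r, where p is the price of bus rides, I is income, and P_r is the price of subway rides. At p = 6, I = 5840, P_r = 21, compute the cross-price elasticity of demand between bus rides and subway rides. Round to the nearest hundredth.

0.13

Evaluating quantity at (p, I, P_r) gives x = 62 − 0.22(6)² + 0.056(5840) + 2.7(21) = 62 − 7.92 + 327.04 + 56.7 = 437.82.
∂x/∂P_r = +2.7, so E_xy = 2.7·(21/437.82) ≈ 0.13.
E_xy > 0: the goods are substitutes.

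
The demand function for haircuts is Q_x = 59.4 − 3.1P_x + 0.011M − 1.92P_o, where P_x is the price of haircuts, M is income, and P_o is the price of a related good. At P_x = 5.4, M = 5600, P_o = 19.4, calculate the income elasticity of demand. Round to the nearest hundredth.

0.92

First evaluate Q_x: 59.4 − 3.1(5.4) + 0.011(5600) − 1.92(19.4) = 59.4 − 16.74 + 61.6 − 37.248 = 67.012.
∂Q_x/∂M = +0.011, so E_I = 0.011·(5600/67.012) ≈ 0.92.
E_I ∈ (0,1): normal good (necessity).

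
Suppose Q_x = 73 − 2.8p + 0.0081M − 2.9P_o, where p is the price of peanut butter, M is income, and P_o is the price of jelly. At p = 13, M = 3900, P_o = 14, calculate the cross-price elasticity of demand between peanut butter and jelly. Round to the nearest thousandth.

Evaluating quantity at (p, M, P_o) gives Q_x = 73 − 2.8(13) + 0.0081(3900) − 2.9(14) = 73 − 36.4 + 31.59 − 40.6 = 27.59.
∂Q_x/∂P_o = −2.9, so E_xy = -2.9·(14/27.59) ≈ -1.472.
E_xy < 0: the goods are complements.

-1.472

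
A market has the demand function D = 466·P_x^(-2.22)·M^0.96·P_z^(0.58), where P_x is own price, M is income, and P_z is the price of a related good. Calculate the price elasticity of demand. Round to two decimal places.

-2.22

For a Cobb–Douglas (constant-elasticity) form D = A·P_x^α·…, the elasticity with respect to P_x equals the exponent α at every point.
Here the exponent on P_x is -2.22, so the price elasticity of demand is -2.22.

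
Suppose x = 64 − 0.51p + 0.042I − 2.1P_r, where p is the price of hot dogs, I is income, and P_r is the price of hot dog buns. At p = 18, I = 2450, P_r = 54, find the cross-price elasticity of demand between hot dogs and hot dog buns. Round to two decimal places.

-2.56

At the given point, x = 64 − 0.51(18) + 0.042(2450) − 2.1(54) = 64 − 9.18 + 102.9 − 113.4 = 44.32.
∂x/∂P_r = −2.1, so E_xy = -2.1·(54/44.32) ≈ -2.56.
E_xy < 0: the goods are complements.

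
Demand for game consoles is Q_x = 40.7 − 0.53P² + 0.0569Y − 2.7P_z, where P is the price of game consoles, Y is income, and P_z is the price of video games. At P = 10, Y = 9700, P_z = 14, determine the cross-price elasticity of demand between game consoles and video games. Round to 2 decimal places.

-0.08

First evaluate Q_x: 40.7 − 0.53(10)² + 0.0569(9700) − 2.7(14) = 40.7 − 53 + 551.93 − 37.8 = 501.83.
∂Q_x/∂P_z = −2.7, so E_xy = -2.7·(14/501.83) ≈ -0.08.
E_xy < 0: the goods are complements.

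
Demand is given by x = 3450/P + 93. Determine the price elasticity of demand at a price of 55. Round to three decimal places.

At P = 55, x = 155.7273.
dx/dP = −3450/P² = −1.1405.
Point elasticity E = (dx/dP)·(P/x) = -1.1405 × 55/155.7273 ≈ -0.403.
|E| < 1, so demand is inelastic at this price.

-0.403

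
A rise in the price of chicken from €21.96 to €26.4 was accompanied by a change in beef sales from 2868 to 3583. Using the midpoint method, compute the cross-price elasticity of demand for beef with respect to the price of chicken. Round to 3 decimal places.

%ΔQ_x = (3583 − 2868)/[(2868+3583)/2] = 715/3225.5 ≈ 0.2217.
%ΔP_y = (26.4 − 21.96)/[(21.96+26.4)/2] ≈ 0.1836.
E_xy = 0.2217/0.1836 ≈ 1.207.
E_xy > 0, so beef and chicken are substitutes.

1.207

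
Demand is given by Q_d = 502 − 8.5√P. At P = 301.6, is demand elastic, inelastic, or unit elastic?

At P = 301.6, Q_d = 354.3836.
dQ_d/dP = −8.5/(2√P) = −8.5/(2·17.3666).
Point elasticity E = (dQ_d/dP)·(P/Q_d) = -0.2447 × 301.6/354.3836 ≈ -0.208.
|E| ≈ 0.208 < 1, so demand is inelastic.

inelastic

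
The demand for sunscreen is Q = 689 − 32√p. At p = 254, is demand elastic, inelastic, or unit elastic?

elastic

At p = 254, Q = 179.0039.
dQ/dp = −32/(2√p) = −32/(2·15.9374).
Point elasticity E = (dQ/dp)·(p/Q) = -1.0039 × 254/179.0039 ≈ -1.425.
|E| ≈ 1.425 > 1, so demand is elastic.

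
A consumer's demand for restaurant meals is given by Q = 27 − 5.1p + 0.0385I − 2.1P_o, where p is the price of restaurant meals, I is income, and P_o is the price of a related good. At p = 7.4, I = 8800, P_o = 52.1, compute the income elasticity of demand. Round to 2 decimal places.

1.55

Q = 27 − 5.1(7.4) + 0.0385(8800) − 2.1(52.1) = 27 − 37.74 + 338.8 − 109.41 = 218.65.
∂Q/∂I = +0.0385, so E_I = 0.0385·(8800/218.65) ≈ 1.55.
E_I > 1: normal good (luxury).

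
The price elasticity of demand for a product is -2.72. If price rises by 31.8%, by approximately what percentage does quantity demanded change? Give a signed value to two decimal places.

-86.50

%ΔQ ≈ E × %ΔP = (-2.72) × (31.8%) ≈ -86.50%.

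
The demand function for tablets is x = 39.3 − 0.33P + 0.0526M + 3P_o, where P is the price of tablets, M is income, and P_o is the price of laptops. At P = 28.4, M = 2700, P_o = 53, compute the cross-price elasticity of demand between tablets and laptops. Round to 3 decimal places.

Substituting, x = 39.3 − 0.33(28.4) + 0.0526(2700) + 3(53) = 39.3 − 9.372 + 142.02 + 159 = 330.948.
∂x/∂P_o = +3, so E_xy = 3·(53/330.948) ≈ 0.480.
E_xy > 0: the goods are substitutes.

0.480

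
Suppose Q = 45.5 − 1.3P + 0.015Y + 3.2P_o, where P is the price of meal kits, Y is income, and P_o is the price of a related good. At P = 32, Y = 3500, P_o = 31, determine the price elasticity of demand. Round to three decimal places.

Evaluating quantity at (P, Y, P_o) gives Q = 45.5 − 1.3(32) + 0.015(3500) + 3.2(31) = 45.5 − 41.6 + 52.5 + 99.2 = 155.6.
∂Q/∂P = −1.3, so E_p = (−1.3)·(32/155.6) ≈ -0.267.
|E_p| < 1: demand is inelastic.

-0.267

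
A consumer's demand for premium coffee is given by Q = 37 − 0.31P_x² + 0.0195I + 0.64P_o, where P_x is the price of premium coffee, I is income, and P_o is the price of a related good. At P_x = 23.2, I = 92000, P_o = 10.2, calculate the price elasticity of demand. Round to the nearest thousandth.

-0.200

Q = 37 − 0.31(23.2)² + 0.0195(92000) + 0.64(10.2) = 37 − 166.8544 + 1794 + 6.528 = 1670.6736.
∂Q/∂P_x = −2·0.31·P_x = -14.384, so E_p = -14.384·(23.2/1670.6736) ≈ -0.200.
|E_p| < 1: demand is inelastic.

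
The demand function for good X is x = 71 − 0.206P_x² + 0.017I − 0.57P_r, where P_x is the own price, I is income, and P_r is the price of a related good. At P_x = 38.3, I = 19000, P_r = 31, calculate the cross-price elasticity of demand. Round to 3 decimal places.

-0.238

Evaluating quantity at (P_x, I, P_r) gives x = 71 − 0.206(38.3)² + 0.017(19000) − 0.57(31) = 71 − 302.1793 + 323 − 17.67 = 74.1507.
∂x/∂P_r = −0.57, so E_xy = -0.57·(31/74.1507) ≈ -0.238.
E_xy < 0: the goods are complements.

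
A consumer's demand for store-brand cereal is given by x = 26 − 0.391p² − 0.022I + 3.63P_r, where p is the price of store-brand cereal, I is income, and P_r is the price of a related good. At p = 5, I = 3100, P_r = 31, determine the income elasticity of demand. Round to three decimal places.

First evaluate x: 26 − 0.391(5)² − 0.022(3100) + 3.63(31) = 26 − 9.775 − 68.2 + 112.53 = 60.555.
∂x/∂I = −0.022, so E_I = -0.022·(3100/60.555) ≈ -1.126.
E_I < 0: inferior good.

-1.126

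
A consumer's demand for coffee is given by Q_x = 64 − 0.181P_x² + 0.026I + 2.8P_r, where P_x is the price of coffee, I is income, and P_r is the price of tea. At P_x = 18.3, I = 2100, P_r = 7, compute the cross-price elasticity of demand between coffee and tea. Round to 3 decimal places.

Evaluating quantity at (P_x, I, P_r) gives Q_x = 64 − 0.181(18.3)² + 0.026(2100) + 2.8(7) = 64 − 60.6151 + 54.6 + 19.6 = 77.5849.
∂Q_x/∂P_r = +2.8, so E_xy = 2.8·(7/77.5849) ≈ 0.253.
E_xy > 0: the goods are substitutes.

0.253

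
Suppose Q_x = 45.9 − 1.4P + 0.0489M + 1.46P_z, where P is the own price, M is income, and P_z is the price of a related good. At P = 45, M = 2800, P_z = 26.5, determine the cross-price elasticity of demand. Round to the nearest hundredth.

0.24

At the given point, Q_x = 45.9 − 1.4(45) + 0.0489(2800) + 1.46(26.5) = 45.9 − 63 + 136.92 + 38.69 = 158.51.
∂Q_x/∂P_z = +1.46, so E_xy = 1.46·(26.5/158.51) ≈ 0.24.
E_xy > 0: the goods are substitutes.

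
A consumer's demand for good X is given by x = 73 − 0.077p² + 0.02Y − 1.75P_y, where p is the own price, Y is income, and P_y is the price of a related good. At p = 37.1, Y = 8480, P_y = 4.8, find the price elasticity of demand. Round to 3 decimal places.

-1.653

First evaluate x: 73 − 0.077(37.1)² + 0.02(8480) − 1.75(4.8) = 73 − 105.9836 + 169.6 − 8.4 = 128.2164.
∂x/∂p = −2·0.077·p = -5.7134, so E_p = -5.7134·(37.1/128.2164) ≈ -1.653.
|E_p| > 1: demand is elastic.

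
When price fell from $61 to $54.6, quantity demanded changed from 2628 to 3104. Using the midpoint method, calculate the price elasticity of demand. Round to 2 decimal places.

-1.50

%Δq = (3104 − 2628)/[(2628 + 3104)/2] = 476/2866 ≈ 0.1661.
%ΔP = (54.6 − 61)/[(61 + 54.6)/2] = -6.4/57.8 ≈ -0.1107.
Arc elasticity E = %Δq/%ΔP ≈ 0.1661/-0.1107 ≈ -1.50.
|E| > 1: demand is elastic over this range.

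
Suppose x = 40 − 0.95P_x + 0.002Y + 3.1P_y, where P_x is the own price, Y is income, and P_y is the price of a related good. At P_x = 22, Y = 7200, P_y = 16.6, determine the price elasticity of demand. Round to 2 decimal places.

-0.25

First evaluate x: 40 − 0.95(22) + 0.002(7200) + 3.1(16.6) = 40 − 20.9 + 14.4 + 51.46 = 84.96.
∂x/∂P_x = −0.95, so E_p = (−0.95)·(22/84.96) ≈ -0.25.
|E_p| < 1: demand is inelastic.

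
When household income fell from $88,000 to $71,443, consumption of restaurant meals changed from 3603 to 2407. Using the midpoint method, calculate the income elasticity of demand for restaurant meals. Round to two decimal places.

%ΔQ = (2407 − 3603)/[(3603+2407)/2] = -1196/3005 ≈ -0.3980.
%ΔM = (71,443 − 88,000)/[(88,000+71,443)/2] = -16557/79721.5 ≈ -0.2077.
E_I = %ΔQ/%ΔM ≈ 1.92.
E_I > 1: normal good (luxury).

1.92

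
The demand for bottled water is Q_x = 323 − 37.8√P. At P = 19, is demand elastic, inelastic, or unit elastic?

At P = 19, Q_x = 158.2336.
dQ_x/dP = −37.8/(2√P) = −37.8/(2·4.3589).
Point elasticity E = (dQ_x/dP)·(P/Q_x) = -4.336 × 19/158.2336 ≈ -0.521.
|E| ≈ 0.521 < 1, so demand is inelastic.

inelastic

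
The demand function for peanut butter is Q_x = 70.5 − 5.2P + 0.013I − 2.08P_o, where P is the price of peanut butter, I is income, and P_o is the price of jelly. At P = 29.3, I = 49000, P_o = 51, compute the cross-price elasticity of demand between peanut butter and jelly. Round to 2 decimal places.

Q_x = 70.5 − 5.2(29.3) + 0.013(49000) − 2.08(51) = 70.5 − 152.36 + 637 − 106.08 = 449.06.
∂Q_x/∂P_o = −2.08, so E_xy = -2.08·(51/449.06) ≈ -0.24.
E_xy < 0: the goods are complements.

-0.24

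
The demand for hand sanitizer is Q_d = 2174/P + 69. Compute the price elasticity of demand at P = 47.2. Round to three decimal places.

At P = 47.2, Q_d = 115.0593.
dQ_d/dP = −2174/P² = −0.9758.
Point elasticity E = (dQ_d/dP)·(P/Q_d) = -0.9758 × 47.2/115.0593 ≈ -0.400.
|E| < 1, so demand is inelastic at this price.

-0.400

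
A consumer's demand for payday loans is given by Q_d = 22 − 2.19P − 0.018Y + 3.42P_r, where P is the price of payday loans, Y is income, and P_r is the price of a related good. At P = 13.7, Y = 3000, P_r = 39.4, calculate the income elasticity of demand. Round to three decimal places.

-0.742

Evaluating quantity at (P, Y, P_r) gives Q_d = 22 − 2.19(13.7) − 0.018(3000) + 3.42(39.4) = 22 − 30.003 − 54 + 134.748 = 72.745.
∂Q_d/∂Y = −0.018, so E_I = -0.018·(3000/72.745) ≈ -0.742.
E_I < 0: inferior good.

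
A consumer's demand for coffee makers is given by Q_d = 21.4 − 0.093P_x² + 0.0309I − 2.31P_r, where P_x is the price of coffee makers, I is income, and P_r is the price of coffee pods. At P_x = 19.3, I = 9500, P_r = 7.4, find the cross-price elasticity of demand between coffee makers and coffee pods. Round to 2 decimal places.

-0.06

At the given point, Q_d = 21.4 − 0.093(19.3)² + 0.0309(9500) − 2.31(7.4) = 21.4 − 34.6416 + 293.55 − 17.094 = 263.2144.
∂Q_d/∂P_r = −2.31, so E_xy = -2.31·(7.4/263.2144) ≈ -0.06.
E_xy < 0: the goods are complements.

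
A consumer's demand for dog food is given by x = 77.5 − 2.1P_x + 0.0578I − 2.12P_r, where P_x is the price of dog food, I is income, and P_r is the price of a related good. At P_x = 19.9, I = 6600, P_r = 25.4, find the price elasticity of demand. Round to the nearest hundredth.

Evaluating quantity at (P_x, I, P_r) gives x = 77.5 − 2.1(19.9) + 0.0578(6600) − 2.12(25.4) = 77.5 − 41.79 + 381.48 − 53.848 = 363.342.
∂x/∂P_x = −2.1, so E_p = (−2.1)·(19.9/363.342) ≈ -0.12.
|E_p| < 1: demand is inelastic.

-0.12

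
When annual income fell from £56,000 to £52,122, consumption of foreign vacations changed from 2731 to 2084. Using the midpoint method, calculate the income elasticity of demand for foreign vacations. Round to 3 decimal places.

%ΔQ = (2084 − 2731)/[(2731+2084)/2] = -647/2407.5 ≈ -0.2687.
%ΔI = (52,122 − 56,000)/[(56,000+52,122)/2] = -3878/54061 ≈ -0.0717.
E_I = %ΔQ/%ΔI ≈ 3.746.
E_I > 1: normal good (luxury).

3.746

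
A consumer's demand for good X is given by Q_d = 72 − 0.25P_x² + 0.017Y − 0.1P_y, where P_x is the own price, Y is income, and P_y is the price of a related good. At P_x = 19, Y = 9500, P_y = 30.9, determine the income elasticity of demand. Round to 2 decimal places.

1.15

First evaluate Q_d: 72 − 0.25(19)² + 0.017(9500) − 0.1(30.9) = 72 − 90.25 + 161.5 − 3.09 = 140.16.
∂Q_d/∂Y = +0.017, so E_I = 0.017·(9500/140.16) ≈ 1.15.
E_I > 1: normal good (luxury).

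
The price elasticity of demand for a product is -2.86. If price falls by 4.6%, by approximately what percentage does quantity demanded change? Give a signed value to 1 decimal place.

13.2

%ΔQ ≈ E × %ΔP = (-2.86) × (-4.6%) ≈ 13.2%.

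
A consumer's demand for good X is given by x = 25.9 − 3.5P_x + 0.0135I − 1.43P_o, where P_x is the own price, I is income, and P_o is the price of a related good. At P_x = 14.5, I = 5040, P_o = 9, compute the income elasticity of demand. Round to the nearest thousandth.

At the given point, x = 25.9 − 3.5(14.5) + 0.0135(5040) − 1.43(9) = 25.9 − 50.75 + 68.04 − 12.87 = 30.32.
∂x/∂I = +0.0135, so E_I = 0.0135·(5040/30.32) ≈ 2.244.
E_I > 1: normal good (luxury).

2.244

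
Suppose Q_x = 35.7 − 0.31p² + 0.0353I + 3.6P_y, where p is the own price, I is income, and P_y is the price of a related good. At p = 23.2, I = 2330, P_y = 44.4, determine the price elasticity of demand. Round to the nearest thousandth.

At the given point, Q_x = 35.7 − 0.31(23.2)² + 0.0353(2330) + 3.6(44.4) = 35.7 − 166.8544 + 82.249 + 159.84 = 110.9346.
∂Q_x/∂p = −2·0.31·p = -14.384, so E_p = -14.384·(23.2/110.9346) ≈ -3.008.
|E_p| > 1: demand is elastic.

-3.008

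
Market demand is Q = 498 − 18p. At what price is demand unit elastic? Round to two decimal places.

For linear demand Q = a − bp, E = −bp/(a − bp). |E| = 1 ⇒ bp = a − bp ⇒ p = a/(2b).
p = 498/(2·18) ≈ 13.83.

13.83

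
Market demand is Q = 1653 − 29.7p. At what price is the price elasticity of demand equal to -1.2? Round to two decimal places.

30.36

Set −bp/(a − bp) = −1.2 ⇒ bp = 1.2(a − bp) ⇒ bp(1+1.2) = 1.2·a.
p = 1.2·1653/(29.7·2.2) ≈ 30.36.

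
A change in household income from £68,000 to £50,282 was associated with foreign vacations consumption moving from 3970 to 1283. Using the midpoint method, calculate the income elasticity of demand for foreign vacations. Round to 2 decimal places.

3.41

%ΔQ = (1283 − 3970)/[(3970+1283)/2] = -2687/2626.5 ≈ -1.0230.
%ΔM = (50,282 − 68,000)/[(68,000+50,282)/2] = -17718/59141 ≈ -0.2996.
E_I = %ΔQ/%ΔM ≈ 3.41.
E_I > 1: normal good (luxury).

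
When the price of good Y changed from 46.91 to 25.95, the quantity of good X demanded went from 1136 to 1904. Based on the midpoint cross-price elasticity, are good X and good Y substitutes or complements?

complements

%ΔQ_x = (1904 − 1136)/[(1136+1904)/2] = 768/1520 ≈ 0.5053.
%ΔP_y = (25.95 − 46.91)/[(46.91+25.95)/2] ≈ -0.5753.
E_xy = 0.5053/-0.5753 ≈ -0.878.
E_xy < 0, so the goods are complements.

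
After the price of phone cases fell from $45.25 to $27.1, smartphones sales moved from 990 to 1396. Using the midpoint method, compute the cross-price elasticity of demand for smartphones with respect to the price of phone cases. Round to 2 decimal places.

-0.68

%ΔQ_x = (1396 − 990)/[(990+1396)/2] = 406/1193 ≈ 0.3403.
%ΔP_y = (27.1 − 45.25)/[(45.25+27.1)/2] ≈ -0.5017.
E_xy = 0.3403/-0.5017 ≈ -0.68.
E_xy < 0, so smartphones and phone cases are complements.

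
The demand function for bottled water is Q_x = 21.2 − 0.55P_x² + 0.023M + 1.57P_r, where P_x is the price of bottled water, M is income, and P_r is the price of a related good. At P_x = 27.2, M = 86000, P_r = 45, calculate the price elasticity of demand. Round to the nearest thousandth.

-0.489

First evaluate Q_x: 21.2 − 0.55(27.2)² + 0.023(86000) + 1.57(45) = 21.2 − 406.912 + 1978 + 70.65 = 1662.938.
∂Q_x/∂P_x = −2·0.55·P_x = -29.92, so E_p = -29.92·(27.2/1662.938) ≈ -0.489.
|E_p| < 1: demand is inelastic.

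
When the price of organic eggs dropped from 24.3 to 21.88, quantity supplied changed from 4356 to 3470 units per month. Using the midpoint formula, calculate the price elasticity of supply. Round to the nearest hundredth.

%ΔQ = (3470 − 4356)/[(4356 + 3470)/2] = -886/3913 ≈ -0.2264.
%ΔP = (21.88 − 24.3)/[(24.3 + 21.88)/2] = -2.42/23.09 ≈ -0.1048.
Arc elasticity E = %ΔQ/%ΔP ≈ -0.2264/-0.1048 ≈ 2.16.
|E| > 1: supply is elastic over this range.

2.16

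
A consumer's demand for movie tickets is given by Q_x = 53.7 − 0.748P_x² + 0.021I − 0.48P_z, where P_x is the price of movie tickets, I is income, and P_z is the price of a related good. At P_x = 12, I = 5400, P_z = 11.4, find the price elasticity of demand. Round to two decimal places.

-4.00

First evaluate Q_x: 53.7 − 0.748(12)² + 0.021(5400) − 0.48(11.4) = 53.7 − 107.712 + 113.4 − 5.472 = 53.916.
∂Q_x/∂P_x = −2·0.748·P_x = -17.952, so E_p = -17.952·(12/53.916) ≈ -4.00.
|E_p| > 1: demand is elastic.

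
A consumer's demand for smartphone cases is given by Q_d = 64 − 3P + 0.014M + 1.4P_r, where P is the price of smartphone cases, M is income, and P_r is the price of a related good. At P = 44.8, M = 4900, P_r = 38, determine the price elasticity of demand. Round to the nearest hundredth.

-2.61

At the given point, Q_d = 64 − 3(44.8) + 0.014(4900) + 1.4(38) = 64 − 134.4 + 68.6 + 53.2 = 51.4.
∂Q_d/∂P = −3, so E_p = (−3)·(44.8/51.4) ≈ -2.61.
|E_p| > 1: demand is elastic.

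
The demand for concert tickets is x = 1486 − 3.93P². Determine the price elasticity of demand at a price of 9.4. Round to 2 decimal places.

-0.61

At P = 9.4, x = 1138.7452.
dx/dP = −2·3.93·P = −73.884.
Point elasticity E = (dx/dP)·(P/x) = -73.884 × 9.4/1138.7452 ≈ -0.61.
|E| < 1, so demand is inelastic at this price.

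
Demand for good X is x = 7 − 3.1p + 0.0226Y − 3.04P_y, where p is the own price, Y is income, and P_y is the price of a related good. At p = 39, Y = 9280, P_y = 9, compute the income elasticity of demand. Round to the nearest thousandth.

First evaluate x: 7 − 3.1(39) + 0.0226(9280) − 3.04(9) = 7 − 120.9 + 209.728 − 27.36 = 68.468.
∂x/∂Y = +0.0226, so E_I = 0.0226·(9280/68.468) ≈ 3.063.
E_I > 1: normal good (luxury).

3.063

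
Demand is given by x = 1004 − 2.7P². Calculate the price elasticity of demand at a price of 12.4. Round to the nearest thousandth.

-1.410

At P = 12.4, x = 588.848.
dx/dP = −2·2.7·P = −66.96.
Point elasticity E = (dx/dP)·(P/x) = -66.96 × 12.4/588.848 ≈ -1.410.
|E| > 1, so demand is elastic at this price.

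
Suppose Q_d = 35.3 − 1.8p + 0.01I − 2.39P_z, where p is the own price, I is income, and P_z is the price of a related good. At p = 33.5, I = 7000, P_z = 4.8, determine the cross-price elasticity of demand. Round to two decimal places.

Evaluating quantity at (p, I, P_z) gives Q_d = 35.3 − 1.8(33.5) + 0.01(7000) − 2.39(4.8) = 35.3 − 60.3 + 70 − 11.472 = 33.528.
∂Q_d/∂P_z = −2.39, so E_xy = -2.39·(4.8/33.528) ≈ -0.34.
E_xy < 0: the goods are complements.

-0.34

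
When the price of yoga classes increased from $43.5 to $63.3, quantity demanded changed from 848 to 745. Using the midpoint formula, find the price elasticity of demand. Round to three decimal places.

%Δq = (745 − 848)/[(848 + 745)/2] = -103/796.5 ≈ -0.1293.
%Δp = (63.3 − 43.5)/[(43.5 + 63.3)/2] = 19.8/53.4 ≈ 0.3708.
Arc elasticity E = %Δq/%Δp ≈ -0.1293/0.3708 ≈ -0.349.
|E| < 1: demand is inelastic over this range.

-0.349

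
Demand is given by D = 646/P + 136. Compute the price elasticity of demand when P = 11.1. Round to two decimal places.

At P = 11.1, D = 194.1982.
dD/dP = −646/P² = −5.2431.
Point elasticity E = (dD/dP)·(P/D) = -5.2431 × 11.1/194.1982 ≈ -0.30.
|E| < 1, so demand is inelastic at this price.

-0.30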